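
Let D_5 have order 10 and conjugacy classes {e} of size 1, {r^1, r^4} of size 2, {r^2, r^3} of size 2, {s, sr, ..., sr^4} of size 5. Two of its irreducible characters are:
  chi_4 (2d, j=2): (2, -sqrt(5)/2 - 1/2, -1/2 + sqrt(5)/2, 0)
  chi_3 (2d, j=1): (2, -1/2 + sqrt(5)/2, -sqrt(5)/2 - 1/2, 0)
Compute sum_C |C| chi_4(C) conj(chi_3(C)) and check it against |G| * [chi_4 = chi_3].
Sum = 0; so <chi_4, chi_3> = 0 (distinct irreducibles are orthogonal).

Working: Compute term by term over conjugacy classes (|C| * chi_4(C) * conj(chi_3(C))):
  1*(2)*conj(2) + 2*(-sqrt(5)/2 - 1/2)*conj(-1/2 + sqrt(5)/2) + 2*(-1/2 + sqrt(5)/2)*conj(-sqrt(5)/2 - 1/2) + 5*(0)*conj(0)
  = (4) + (-2) + (-2) + (0)
  = 0.
Dividing by |G| = 10 gives 0/10 = 0, matching the row-orthogonality relation <chi_4, chi_3> = [chi_4 = chi_3].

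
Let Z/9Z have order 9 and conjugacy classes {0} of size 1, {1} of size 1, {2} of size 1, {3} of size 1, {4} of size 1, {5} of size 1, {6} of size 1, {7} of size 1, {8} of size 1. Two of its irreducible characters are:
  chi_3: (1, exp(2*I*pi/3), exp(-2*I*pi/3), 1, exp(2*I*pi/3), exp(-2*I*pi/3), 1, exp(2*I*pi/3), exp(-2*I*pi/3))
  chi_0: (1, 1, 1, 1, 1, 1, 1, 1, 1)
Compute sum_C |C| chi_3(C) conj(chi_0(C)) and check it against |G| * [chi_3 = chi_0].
Sum = 0; so <chi_3, chi_0> = 0 (distinct irreducibles are orthogonal).

Argument: Compute term by term over conjugacy classes (|C| * chi_3(C) * conj(chi_0(C))):
  1*(1)*conj(1) + 1*(exp(2*I*pi/3))*conj(1) + 1*(exp(-2*I*pi/3))*conj(1) + 1*(1)*conj(1) + 1*(exp(2*I*pi/3))*conj(1) + 1*(exp(-2*I*pi/3))*conj(1) + 1*(1)*conj(1) + 1*(exp(2*I*pi/3))*conj(1) + 1*(exp(-2*I*pi/3))*conj(1)
  = (1) + (exp(2*I*pi/3)) + (exp(-2*I*pi/3)) + (1) + (exp(2*I*pi/3)) + (exp(-2*I*pi/3)) + (1) + (exp(2*I*pi/3)) + (exp(-2*I*pi/3))
  = 0.
(Exp terms are combined using exp(i*s)*conj(exp(i*t)) = exp(i*(s-t)), and sums of them are collapsed using the identity that for every m > 1 the m distinct m-th roots of unity sum to 0, e.g. 1 + exp(2*I*pi/3) + exp(-2*I*pi/3) = 0.)
Dividing by |G| = 9 gives 0/9 = 0, matching the row-orthogonality relation <chi_3, chi_0> = [chi_3 = chi_0].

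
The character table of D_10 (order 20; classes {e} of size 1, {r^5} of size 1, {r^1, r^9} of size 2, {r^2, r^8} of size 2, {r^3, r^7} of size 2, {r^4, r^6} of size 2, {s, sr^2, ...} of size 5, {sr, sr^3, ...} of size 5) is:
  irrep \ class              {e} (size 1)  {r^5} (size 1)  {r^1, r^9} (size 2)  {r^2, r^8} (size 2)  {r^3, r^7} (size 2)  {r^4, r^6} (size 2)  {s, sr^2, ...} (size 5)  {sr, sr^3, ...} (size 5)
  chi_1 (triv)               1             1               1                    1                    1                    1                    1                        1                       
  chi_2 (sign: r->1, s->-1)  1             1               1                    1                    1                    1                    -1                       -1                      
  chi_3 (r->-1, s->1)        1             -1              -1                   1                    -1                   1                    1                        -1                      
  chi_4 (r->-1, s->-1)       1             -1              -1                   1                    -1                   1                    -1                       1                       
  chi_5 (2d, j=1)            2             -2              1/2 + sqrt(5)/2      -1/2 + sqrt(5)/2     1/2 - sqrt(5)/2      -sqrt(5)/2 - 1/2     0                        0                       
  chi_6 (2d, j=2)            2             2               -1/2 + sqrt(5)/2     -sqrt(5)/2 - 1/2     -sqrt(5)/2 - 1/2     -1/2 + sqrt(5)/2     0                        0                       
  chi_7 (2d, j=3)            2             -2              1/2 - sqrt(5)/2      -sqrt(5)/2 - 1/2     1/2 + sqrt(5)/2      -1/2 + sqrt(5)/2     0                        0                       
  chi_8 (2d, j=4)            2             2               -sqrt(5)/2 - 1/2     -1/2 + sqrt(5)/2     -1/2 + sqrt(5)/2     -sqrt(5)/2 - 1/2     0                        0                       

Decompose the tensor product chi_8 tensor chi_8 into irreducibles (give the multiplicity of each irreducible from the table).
chi_8 tensor chi_8 = chi_1 + chi_2 + chi_6 (all other irreducibles have multiplicity 0).

Why: The character of a tensor product is the pointwise product (chi_8 * chi_8)(C) = chi_8(C) * chi_8(C):
  {e}: (2)*(2), {r^5}: (2)*(2), {r^1, r^9}: (-sqrt(5)/2 - 1/2)*(-sqrt(5)/2 - 1/2), {r^2, r^8}: (-1/2 + sqrt(5)/2)*(-1/2 + sqrt(5)/2), {r^3, r^7}: (-1/2 + sqrt(5)/2)*(-1/2 + sqrt(5)/2), {r^4, r^6}: (-sqrt(5)/2 - 1/2)*(-sqrt(5)/2 - 1/2), {s, sr^2, ...}: (0)*(0), {sr, sr^3, ...}: (0)*(0)
so (chi_8 * chi_8) takes values
  {e} -> 4, {r^5} -> 4, {r^1, r^9} -> sqrt(5)/2 + 3/2, {r^2, r^8} -> 3/2 - sqrt(5)/2, {r^3, r^7} -> 3/2 - sqrt(5)/2, {r^4, r^6} -> sqrt(5)/2 + 3/2, {s, sr^2, ...} -> 0, {sr, sr^3, ...} -> 0.
Now take the inner product of this character with each irreducible chi from the table, <chi_8*chi_8, chi> = (1/20) sum_C |C| (chi_8*chi_8)(C) conj(chi(C)):
  <chi_8*chi_8, chi_1> = (1/20)[1*(4)*conj(1) + 1*(4)*conj(1) + 2*(sqrt(5)/2 + 3/2)*conj(1) + 2*(3/2 - sqrt(5)/2)*conj(1) + 2*(3/2 - sqrt(5)/2)*conj(1) + 2*(sqrt(5)/2 + 3/2)*conj(1) + 5*(0)*conj(1) + 5*(0)*conj(1)]
      = (1/20)[(4) + (4) + (sqrt(5) + 3) + (3 - sqrt(5)) + (3 - sqrt(5)) + (sqrt(5) + 3) + (0) + (0)] = 20/20 = 1
  <chi_8*chi_8, chi_2> = (1/20)[1*(4)*conj(1) + 1*(4)*conj(1) + 2*(sqrt(5)/2 + 3/2)*conj(1) + 2*(3/2 - sqrt(5)/2)*conj(1) + 2*(3/2 - sqrt(5)/2)*conj(1) + 2*(sqrt(5)/2 + 3/2)*conj(1) + 5*(0)*conj(-1) + 5*(0)*conj(-1)]
      = (1/20)[(4) + (4) + (sqrt(5) + 3) + (3 - sqrt(5)) + (3 - sqrt(5)) + (sqrt(5) + 3) + (0) + (0)] = 20/20 = 1
  <chi_8*chi_8, chi_3> = (1/20)[1*(4)*conj(1) + 1*(4)*conj(-1) + 2*(sqrt(5)/2 + 3/2)*conj(-1) + 2*(3/2 - sqrt(5)/2)*conj(1) + 2*(3/2 - sqrt(5)/2)*conj(-1) + 2*(sqrt(5)/2 + 3/2)*conj(1) + 5*(0)*conj(1) + 5*(0)*conj(-1)]
      = (1/20)[(4) + (-4) + (-3 - sqrt(5)) + (3 - sqrt(5)) + (-3 + sqrt(5)) + (sqrt(5) + 3) + (0) + (0)] = 0/20 = 0
  <chi_8*chi_8, chi_4> = (1/20)[1*(4)*conj(1) + 1*(4)*conj(-1) + 2*(sqrt(5)/2 + 3/2)*conj(-1) + 2*(3/2 - sqrt(5)/2)*conj(1) + 2*(3/2 - sqrt(5)/2)*conj(-1) + 2*(sqrt(5)/2 + 3/2)*conj(1) + 5*(0)*conj(-1) + 5*(0)*conj(1)]
      = (1/20)[(4) + (-4) + (-3 - sqrt(5)) + (3 - sqrt(5)) + (-3 + sqrt(5)) + (sqrt(5) + 3) + (0) + (0)] = 0/20 = 0
  <chi_8*chi_8, chi_5> = (1/20)[1*(4)*conj(2) + 1*(4)*conj(-2) + 2*(sqrt(5)/2 + 3/2)*conj(1/2 + sqrt(5)/2) + 2*(3/2 - sqrt(5)/2)*conj(-1/2 + sqrt(5)/2) + 2*(3/2 - sqrt(5)/2)*conj(1/2 - sqrt(5)/2) + 2*(sqrt(5)/2 + 3/2)*conj(-sqrt(5)/2 - 1/2) + 5*(0)*conj(0) + 5*(0)*conj(0)]
      = (1/20)[(8) + (-8) + (4 + 2*sqrt(5)) + (-4 + 2*sqrt(5)) + (4 - 2*sqrt(5)) + (-2*sqrt(5) - 4) + (0) + (0)] = 0/20 = 0
  <chi_8*chi_8, chi_6> = (1/20)[1*(4)*conj(2) + 1*(4)*conj(2) + 2*(sqrt(5)/2 + 3/2)*conj(-1/2 + sqrt(5)/2) + 2*(3/2 - sqrt(5)/2)*conj(-sqrt(5)/2 - 1/2) + 2*(3/2 - sqrt(5)/2)*conj(-sqrt(5)/2 - 1/2) + 2*(sqrt(5)/2 + 3/2)*conj(-1/2 + sqrt(5)/2) + 5*(0)*conj(0) + 5*(0)*conj(0)]
      = (1/20)[(8) + (8) + (1 + sqrt(5)) + (1 - sqrt(5)) + (1 - sqrt(5)) + (1 + sqrt(5)) + (0) + (0)] = 20/20 = 1
  <chi_8*chi_8, chi_7> = (1/20)[1*(4)*conj(2) + 1*(4)*conj(-2) + 2*(sqrt(5)/2 + 3/2)*conj(1/2 - sqrt(5)/2) + 2*(3/2 - sqrt(5)/2)*conj(-sqrt(5)/2 - 1/2) + 2*(3/2 - sqrt(5)/2)*conj(1/2 + sqrt(5)/2) + 2*(sqrt(5)/2 + 3/2)*conj(-1/2 + sqrt(5)/2) + 5*(0)*conj(0) + 5*(0)*conj(0)]
      = (1/20)[(8) + (-8) + (-sqrt(5) - 1) + (1 - sqrt(5)) + (-1 + sqrt(5)) + (1 + sqrt(5)) + (0) + (0)] = 0/20 = 0
  <chi_8*chi_8, chi_8> = (1/20)[1*(4)*conj(2) + 1*(4)*conj(2) + 2*(sqrt(5)/2 + 3/2)*conj(-sqrt(5)/2 - 1/2) + 2*(3/2 - sqrt(5)/2)*conj(-1/2 + sqrt(5)/2) + 2*(3/2 - sqrt(5)/2)*conj(-1/2 + sqrt(5)/2) + 2*(sqrt(5)/2 + 3/2)*conj(-sqrt(5)/2 - 1/2) + 5*(0)*conj(0) + 5*(0)*conj(0)]
      = (1/20)[(8) + (8) + (-2*sqrt(5) - 4) + (-4 + 2*sqrt(5)) + (-4 + 2*sqrt(5)) + (-2*sqrt(5) - 4) + (0) + (0)] = 0/20 = 0
Hence the multiplicities are chi_1: 1, chi_2: 1, chi_6: 1. Dimension check: dim(chi_8)*dim(chi_8) = 2*2 = 4 and sum (mult * dim) = 1*1 + 1*1 + 1*2 = 4.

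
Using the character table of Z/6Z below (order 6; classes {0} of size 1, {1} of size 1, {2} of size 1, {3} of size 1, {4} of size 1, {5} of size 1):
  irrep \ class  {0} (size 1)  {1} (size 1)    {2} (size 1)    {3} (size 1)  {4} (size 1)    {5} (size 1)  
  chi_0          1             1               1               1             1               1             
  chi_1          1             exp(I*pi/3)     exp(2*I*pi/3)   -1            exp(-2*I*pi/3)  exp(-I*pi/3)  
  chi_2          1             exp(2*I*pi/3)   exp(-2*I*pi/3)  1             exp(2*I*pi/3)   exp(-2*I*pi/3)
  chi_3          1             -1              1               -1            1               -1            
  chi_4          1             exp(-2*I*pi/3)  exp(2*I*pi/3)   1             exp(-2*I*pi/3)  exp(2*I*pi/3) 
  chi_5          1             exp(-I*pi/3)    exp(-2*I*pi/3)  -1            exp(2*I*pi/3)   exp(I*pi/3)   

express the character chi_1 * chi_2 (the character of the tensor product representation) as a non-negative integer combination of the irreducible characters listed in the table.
chi_1 tensor chi_2 = chi_3 (all other irreducibles have multiplicity 0).

Reasoning: The character of a tensor product is the pointwise product (chi_1 * chi_2)(C) = chi_1(C) * chi_2(C):
  {0}: (1)*(1), {1}: (exp(I*pi/3))*(exp(2*I*pi/3)), {2}: (exp(2*I*pi/3))*(exp(-2*I*pi/3)), {3}: (-1)*(1), {4}: (exp(-2*I*pi/3))*(exp(2*I*pi/3)), {5}: (exp(-I*pi/3))*(exp(-2*I*pi/3))
so (chi_1 * chi_2) takes values
  {0} -> 1, {1} -> -1, {2} -> 1, {3} -> -1, {4} -> 1, {5} -> -1.
Now take the inner product of this character with each irreducible chi from the table, <chi_1*chi_2, chi> = (1/6) sum_C |C| (chi_1*chi_2)(C) conj(chi(C)):
  <chi_1*chi_2, chi_0> = (1/6)[1*(1)*conj(1) + 1*(-1)*conj(1) + 1*(1)*conj(1) + 1*(-1)*conj(1) + 1*(1)*conj(1) + 1*(-1)*conj(1)]
      = (1/6)[(1) + (-1) + (1) + (-1) + (1) + (-1)] = 0/6 = 0
  <chi_1*chi_2, chi_1> = (1/6)[1*(1)*conj(1) + 1*(-1)*conj(exp(I*pi/3)) + 1*(1)*conj(exp(2*I*pi/3)) + 1*(-1)*conj(-1) + 1*(1)*conj(exp(-2*I*pi/3)) + 1*(-1)*conj(exp(-I*pi/3))]
      = (1/6)[(1) + (-exp(-I*pi/3)) + (exp(-2*I*pi/3)) + (1) + (exp(2*I*pi/3)) + (-exp(I*pi/3))] = 0/6 = 0
  <chi_1*chi_2, chi_2> = (1/6)[1*(1)*conj(1) + 1*(-1)*conj(exp(2*I*pi/3)) + 1*(1)*conj(exp(-2*I*pi/3)) + 1*(-1)*conj(1) + 1*(1)*conj(exp(2*I*pi/3)) + 1*(-1)*conj(exp(-2*I*pi/3))]
      = (1/6)[(1) + (-exp(-2*I*pi/3)) + (exp(2*I*pi/3)) + (-1) + (exp(-2*I*pi/3)) + (-exp(2*I*pi/3))] = 0/6 = 0
  <chi_1*chi_2, chi_3> = (1/6)[1*(1)*conj(1) + 1*(-1)*conj(-1) + 1*(1)*conj(1) + 1*(-1)*conj(-1) + 1*(1)*conj(1) + 1*(-1)*conj(-1)]
      = (1/6)[(1) + (1) + (1) + (1) + (1) + (1)] = 6/6 = 1
  <chi_1*chi_2, chi_4> = (1/6)[1*(1)*conj(1) + 1*(-1)*conj(exp(-2*I*pi/3)) + 1*(1)*conj(exp(2*I*pi/3)) + 1*(-1)*conj(1) + 1*(1)*conj(exp(-2*I*pi/3)) + 1*(-1)*conj(exp(2*I*pi/3))]
      = (1/6)[(1) + (-exp(2*I*pi/3)) + (exp(-2*I*pi/3)) + (-1) + (exp(2*I*pi/3)) + (-exp(-2*I*pi/3))] = 0/6 = 0
  <chi_1*chi_2, chi_5> = (1/6)[1*(1)*conj(1) + 1*(-1)*conj(exp(-I*pi/3)) + 1*(1)*conj(exp(-2*I*pi/3)) + 1*(-1)*conj(-1) + 1*(1)*conj(exp(2*I*pi/3)) + 1*(-1)*conj(exp(I*pi/3))]
      = (1/6)[(1) + (-exp(I*pi/3)) + (exp(2*I*pi/3)) + (1) + (exp(-2*I*pi/3)) + (-exp(-I*pi/3))] = 0/6 = 0
(Exp terms are combined using exp(i*s)*conj(exp(i*t)) = exp(i*(s-t)), and sums of them are collapsed using the identity that for every m > 1 the m distinct m-th roots of unity sum to 0, e.g. 1 + exp(2*I*pi/3) + exp(-2*I*pi/3) = 0.)
Hence the multiplicities are chi_3: 1. Dimension check: dim(chi_1)*dim(chi_2) = 1*1 = 1 and sum (mult * dim) = 1*1 = 1.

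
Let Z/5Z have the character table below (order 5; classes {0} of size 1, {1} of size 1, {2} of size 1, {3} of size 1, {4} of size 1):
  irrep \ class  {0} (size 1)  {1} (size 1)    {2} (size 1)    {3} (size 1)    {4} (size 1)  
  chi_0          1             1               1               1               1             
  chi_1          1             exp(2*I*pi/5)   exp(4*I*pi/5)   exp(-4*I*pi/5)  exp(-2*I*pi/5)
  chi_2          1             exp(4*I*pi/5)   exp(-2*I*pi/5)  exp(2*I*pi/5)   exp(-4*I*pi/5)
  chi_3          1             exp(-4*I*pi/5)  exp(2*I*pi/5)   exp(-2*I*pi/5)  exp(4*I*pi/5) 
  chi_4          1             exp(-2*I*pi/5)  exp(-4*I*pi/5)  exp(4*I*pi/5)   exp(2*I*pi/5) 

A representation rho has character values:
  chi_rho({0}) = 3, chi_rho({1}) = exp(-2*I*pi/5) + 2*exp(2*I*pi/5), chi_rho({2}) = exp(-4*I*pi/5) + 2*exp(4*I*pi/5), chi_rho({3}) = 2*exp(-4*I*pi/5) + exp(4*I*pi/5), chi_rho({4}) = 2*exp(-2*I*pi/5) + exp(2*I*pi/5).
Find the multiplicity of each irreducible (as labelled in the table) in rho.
Multiplicities: chi_0: 0, chi_1: 2, chi_2: 0, chi_3: 0, chi_4: 1.

Reasoning: Use <chi_rho, chi> = (1/|G|) sum_C |C| * chi_rho(C) * conj(chi(C)) with |G| = 5 for each irreducible chi in the table:
  <chi_rho, chi_0> = (1/5)[1*(3)*conj(1) + 1*(exp(-2*I*pi/5) + 2*exp(2*I*pi/5))*conj(1) + 1*(exp(-4*I*pi/5) + 2*exp(4*I*pi/5))*conj(1) + 1*(2*exp(-4*I*pi/5) + exp(4*I*pi/5))*conj(1) + 1*(2*exp(-2*I*pi/5) + exp(2*I*pi/5))*conj(1)]
      = (1/5)[(3) + (exp(-2*I*pi/5) + 2*exp(2*I*pi/5)) + (exp(-4*I*pi/5) + 2*exp(4*I*pi/5)) + (2*exp(-4*I*pi/5) + exp(4*I*pi/5)) + (2*exp(-2*I*pi/5) + exp(2*I*pi/5))] = 0/5 = 0
  <chi_rho, chi_1> = (1/5)[1*(3)*conj(1) + 1*(exp(-2*I*pi/5) + 2*exp(2*I*pi/5))*conj(exp(2*I*pi/5)) + 1*(exp(-4*I*pi/5) + 2*exp(4*I*pi/5))*conj(exp(4*I*pi/5)) + 1*(2*exp(-4*I*pi/5) + exp(4*I*pi/5))*conj(exp(-4*I*pi/5)) + 1*(2*exp(-2*I*pi/5) + exp(2*I*pi/5))*conj(exp(-2*I*pi/5))]
      = (1/5)[(3) + (2 + exp(-4*I*pi/5)) + (2 + exp(2*I*pi/5)) + (2 + exp(-2*I*pi/5)) + (2 + exp(4*I*pi/5))] = 10/5 = 2
  <chi_rho, chi_2> = (1/5)[1*(3)*conj(1) + 1*(exp(-2*I*pi/5) + 2*exp(2*I*pi/5))*conj(exp(4*I*pi/5)) + 1*(exp(-4*I*pi/5) + 2*exp(4*I*pi/5))*conj(exp(-2*I*pi/5)) + 1*(2*exp(-4*I*pi/5) + exp(4*I*pi/5))*conj(exp(2*I*pi/5)) + 1*(2*exp(-2*I*pi/5) + exp(2*I*pi/5))*conj(exp(-4*I*pi/5))]
      = (1/5)[(3) + (2*exp(-2*I*pi/5) + exp(4*I*pi/5)) + (2*exp(-4*I*pi/5) + exp(-2*I*pi/5)) + (exp(2*I*pi/5) + 2*exp(4*I*pi/5)) + (exp(-4*I*pi/5) + 2*exp(2*I*pi/5))] = 0/5 = 0
  <chi_rho, chi_3> = (1/5)[1*(3)*conj(1) + 1*(exp(-2*I*pi/5) + 2*exp(2*I*pi/5))*conj(exp(-4*I*pi/5)) + 1*(exp(-4*I*pi/5) + 2*exp(4*I*pi/5))*conj(exp(2*I*pi/5)) + 1*(2*exp(-4*I*pi/5) + exp(4*I*pi/5))*conj(exp(-2*I*pi/5)) + 1*(2*exp(-2*I*pi/5) + exp(2*I*pi/5))*conj(exp(4*I*pi/5))]
      = (1/5)[(3) + (2*exp(-4*I*pi/5) + exp(2*I*pi/5)) + (exp(4*I*pi/5) + 2*exp(2*I*pi/5)) + (2*exp(-2*I*pi/5) + exp(-4*I*pi/5)) + (exp(-2*I*pi/5) + 2*exp(4*I*pi/5))] = 0/5 = 0
  <chi_rho, chi_4> = (1/5)[1*(3)*conj(1) + 1*(exp(-2*I*pi/5) + 2*exp(2*I*pi/5))*conj(exp(-2*I*pi/5)) + 1*(exp(-4*I*pi/5) + 2*exp(4*I*pi/5))*conj(exp(-4*I*pi/5)) + 1*(2*exp(-4*I*pi/5) + exp(4*I*pi/5))*conj(exp(4*I*pi/5)) + 1*(2*exp(-2*I*pi/5) + exp(2*I*pi/5))*conj(exp(2*I*pi/5))]
      = (1/5)[(3) + (1 + 2*exp(4*I*pi/5)) + (1 + 2*exp(-2*I*pi/5)) + (1 + 2*exp(2*I*pi/5)) + (1 + 2*exp(-4*I*pi/5))] = 5/5 = 1
(Exp terms are combined using exp(i*s)*conj(exp(i*t)) = exp(i*(s-t)), and sums of them are collapsed using the identity that for every m > 1 the m distinct m-th roots of unity sum to 0, e.g. 1 + exp(2*I*pi/3) + exp(-2*I*pi/3) = 0.)
Dimension check: dim(rho) = sum (mult * dim) = 0*1 + 2*1 + 0*1 + 0*1 + 1*1 = 3 = chi_rho(e) = 3.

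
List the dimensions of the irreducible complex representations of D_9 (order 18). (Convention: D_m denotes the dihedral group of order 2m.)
Dimensions: 1, 1, 2, 2, 2, 2

Derivation: There are 6 irreducibles (= number of conjugacy classes). Their dimensions d_i satisfy sum d_i^2 = |G| = 18: 1 + 1 + 4 + 4 + 4 + 4 = 18.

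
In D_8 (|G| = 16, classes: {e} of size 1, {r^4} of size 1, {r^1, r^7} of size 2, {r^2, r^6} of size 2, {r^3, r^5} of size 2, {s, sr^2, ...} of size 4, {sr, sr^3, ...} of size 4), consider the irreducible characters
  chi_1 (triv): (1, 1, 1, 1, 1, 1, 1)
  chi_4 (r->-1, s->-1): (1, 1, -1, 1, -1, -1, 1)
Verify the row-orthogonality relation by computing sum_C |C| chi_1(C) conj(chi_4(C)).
Sum = 0; so <chi_1, chi_4> = 0 (distinct irreducibles are orthogonal).

Argument: Compute term by term over conjugacy classes (|C| * chi_1(C) * conj(chi_4(C))):
  1*(1)*conj(1) + 1*(1)*conj(1) + 2*(1)*conj(-1) + 2*(1)*conj(1) + 2*(1)*conj(-1) + 4*(1)*conj(-1) + 4*(1)*conj(1)
  = (1) + (1) + (-2) + (2) + (-2) + (-4) + (4)
  = 0.
Dividing by |G| = 16 gives 0/16 = 0, matching the row-orthogonality relation <chi_1, chi_4> = [chi_1 = chi_4].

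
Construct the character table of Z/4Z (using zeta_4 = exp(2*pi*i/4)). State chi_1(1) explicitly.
Character table of Z/4Z (irreps indexed chi_0,...,chi_3 with chi_k(m) = zeta_4^(k*m), zeta_4 = exp(2*pi*i/4)):
  irrep \ class  {0} (size 1)  {1} (size 1)  {2} (size 1)  {3} (size 1)
  chi_0          1             1             1             1           
  chi_1          1             I             -1            -I          
  chi_2          1             -1            1             -1          
  chi_3          1             -I            -1            I           

Spot check: chi_1(1) = zeta_4^(1*1) = zeta_4^1 = I.

Solution. Z/4Z is abelian, so all 4 irreducible complex representations are 1-dimensional. They are given by chi_k(m) = zeta_4^(k*m) for k = 0,...,3. Row orthogonality: sum_m chi_k(m) conj(chi_l(m)) = 4 * [k = l].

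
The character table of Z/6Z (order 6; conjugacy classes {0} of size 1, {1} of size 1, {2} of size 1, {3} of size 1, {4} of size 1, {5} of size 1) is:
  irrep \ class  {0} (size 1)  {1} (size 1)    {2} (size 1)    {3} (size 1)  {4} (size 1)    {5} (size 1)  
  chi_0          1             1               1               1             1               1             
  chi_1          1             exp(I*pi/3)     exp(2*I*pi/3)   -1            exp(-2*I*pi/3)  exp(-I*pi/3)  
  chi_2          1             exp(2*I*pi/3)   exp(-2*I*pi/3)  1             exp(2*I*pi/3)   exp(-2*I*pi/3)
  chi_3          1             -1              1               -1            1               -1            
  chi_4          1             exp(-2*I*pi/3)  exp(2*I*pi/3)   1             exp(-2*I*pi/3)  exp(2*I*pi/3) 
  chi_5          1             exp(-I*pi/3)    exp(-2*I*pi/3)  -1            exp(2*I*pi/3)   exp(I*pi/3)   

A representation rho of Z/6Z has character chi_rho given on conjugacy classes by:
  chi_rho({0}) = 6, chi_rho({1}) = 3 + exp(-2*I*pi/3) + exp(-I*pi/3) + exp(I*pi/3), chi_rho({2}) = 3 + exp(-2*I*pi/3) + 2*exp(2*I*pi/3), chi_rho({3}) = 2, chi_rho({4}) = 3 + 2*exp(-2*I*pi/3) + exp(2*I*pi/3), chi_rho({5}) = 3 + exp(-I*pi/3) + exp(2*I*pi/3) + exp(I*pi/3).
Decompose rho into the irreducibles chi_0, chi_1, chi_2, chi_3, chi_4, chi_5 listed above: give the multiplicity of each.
Multiplicities: chi_0: 3, chi_1: 1, chi_2: 0, chi_3: 0, chi_4: 1, chi_5: 1.

Explanation: Use <chi_rho, chi> = (1/|G|) sum_C |C| * chi_rho(C) * conj(chi(C)) with |G| = 6 for each irreducible chi in the table:
  <chi_rho, chi_0> = (1/6)[1*(6)*conj(1) + 1*(3 + exp(-2*I*pi/3) + exp(-I*pi/3) + exp(I*pi/3))*conj(1) + 1*(3 + exp(-2*I*pi/3) + 2*exp(2*I*pi/3))*conj(1) + 1*(2)*conj(1) + 1*(3 + 2*exp(-2*I*pi/3) + exp(2*I*pi/3))*conj(1) + 1*(3 + exp(-I*pi/3) + exp(2*I*pi/3) + exp(I*pi/3))*conj(1)]
      = (1/6)[(6) + (3 + exp(-2*I*pi/3) + exp(-I*pi/3) + exp(I*pi/3)) + (3 + exp(-2*I*pi/3) + 2*exp(2*I*pi/3)) + (2) + (3 + 2*exp(-2*I*pi/3) + exp(2*I*pi/3)) + (3 + exp(-I*pi/3) + exp(2*I*pi/3) + exp(I*pi/3))] = 18/6 = 3
  <chi_rho, chi_1> = (1/6)[1*(6)*conj(1) + 1*(3 + exp(-2*I*pi/3) + exp(-I*pi/3) + exp(I*pi/3))*conj(exp(I*pi/3)) + 1*(3 + exp(-2*I*pi/3) + 2*exp(2*I*pi/3))*conj(exp(2*I*pi/3)) + 1*(2)*conj(-1) + 1*(3 + 2*exp(-2*I*pi/3) + exp(2*I*pi/3))*conj(exp(-2*I*pi/3)) + 1*(3 + exp(-I*pi/3) + exp(2*I*pi/3) + exp(I*pi/3))*conj(exp(-I*pi/3))]
      = (1/6)[(6) + (3*exp(-I*pi/3) + exp(-2*I*pi/3)) + (2 + 3*exp(-2*I*pi/3) + exp(2*I*pi/3)) + (-2) + (2 + exp(-2*I*pi/3) + 3*exp(2*I*pi/3)) + (exp(2*I*pi/3) + 3*exp(I*pi/3))] = 6/6 = 1
  <chi_rho, chi_2> = (1/6)[1*(6)*conj(1) + 1*(3 + exp(-2*I*pi/3) + exp(-I*pi/3) + exp(I*pi/3))*conj(exp(2*I*pi/3)) + 1*(3 + exp(-2*I*pi/3) + 2*exp(2*I*pi/3))*conj(exp(-2*I*pi/3)) + 1*(2)*conj(1) + 1*(3 + 2*exp(-2*I*pi/3) + exp(2*I*pi/3))*conj(exp(2*I*pi/3)) + 1*(3 + exp(-I*pi/3) + exp(2*I*pi/3) + exp(I*pi/3))*conj(exp(-2*I*pi/3))]
      = (1/6)[(6) + (-1 + 3*exp(-2*I*pi/3) + exp(-I*pi/3) + exp(2*I*pi/3)) + (1 + 2*exp(-2*I*pi/3) + 3*exp(2*I*pi/3)) + (2) + (1 + 3*exp(-2*I*pi/3) + 2*exp(2*I*pi/3)) + (-1 + exp(-2*I*pi/3) + exp(I*pi/3) + 3*exp(2*I*pi/3))] = 0/6 = 0
  <chi_rho, chi_3> = (1/6)[1*(6)*conj(1) + 1*(3 + exp(-2*I*pi/3) + exp(-I*pi/3) + exp(I*pi/3))*conj(-1) + 1*(3 + exp(-2*I*pi/3) + 2*exp(2*I*pi/3))*conj(1) + 1*(2)*conj(-1) + 1*(3 + 2*exp(-2*I*pi/3) + exp(2*I*pi/3))*conj(1) + 1*(3 + exp(-I*pi/3) + exp(2*I*pi/3) + exp(I*pi/3))*conj(-1)]
      = (1/6)[(6) + (-3 - exp(I*pi/3) - exp(-I*pi/3) - exp(-2*I*pi/3)) + (3 + exp(-2*I*pi/3) + 2*exp(2*I*pi/3)) + (-2) + (3 + 2*exp(-2*I*pi/3) + exp(2*I*pi/3)) + (-3 - exp(I*pi/3) - exp(2*I*pi/3) - exp(-I*pi/3))] = 0/6 = 0
  <chi_rho, chi_4> = (1/6)[1*(6)*conj(1) + 1*(3 + exp(-2*I*pi/3) + exp(-I*pi/3) + exp(I*pi/3))*conj(exp(-2*I*pi/3)) + 1*(3 + exp(-2*I*pi/3) + 2*exp(2*I*pi/3))*conj(exp(2*I*pi/3)) + 1*(2)*conj(1) + 1*(3 + 2*exp(-2*I*pi/3) + exp(2*I*pi/3))*conj(exp(-2*I*pi/3)) + 1*(3 + exp(-I*pi/3) + exp(2*I*pi/3) + exp(I*pi/3))*conj(exp(2*I*pi/3))]
      = (1/6)[(6) + (exp(I*pi/3) + 3*exp(2*I*pi/3)) + (2 + 3*exp(-2*I*pi/3) + exp(2*I*pi/3)) + (2) + (2 + exp(-2*I*pi/3) + 3*exp(2*I*pi/3)) + (3*exp(-2*I*pi/3) + exp(-I*pi/3))] = 6/6 = 1
  <chi_rho, chi_5> = (1/6)[1*(6)*conj(1) + 1*(3 + exp(-2*I*pi/3) + exp(-I*pi/3) + exp(I*pi/3))*conj(exp(-I*pi/3)) + 1*(3 + exp(-2*I*pi/3) + 2*exp(2*I*pi/3))*conj(exp(-2*I*pi/3)) + 1*(2)*conj(-1) + 1*(3 + 2*exp(-2*I*pi/3) + exp(2*I*pi/3))*conj(exp(2*I*pi/3)) + 1*(3 + exp(-I*pi/3) + exp(2*I*pi/3) + exp(I*pi/3))*conj(exp(I*pi/3))]
      = (1/6)[(6) + (1 + exp(-I*pi/3) + exp(2*I*pi/3) + 3*exp(I*pi/3)) + (1 + 2*exp(-2*I*pi/3) + 3*exp(2*I*pi/3)) + (-2) + (1 + 3*exp(-2*I*pi/3) + 2*exp(2*I*pi/3)) + (1 + 3*exp(-I*pi/3) + exp(-2*I*pi/3) + exp(I*pi/3))] = 6/6 = 1
(Exp terms are combined using exp(i*s)*conj(exp(i*t)) = exp(i*(s-t)), and sums of them are collapsed using the identity that for every m > 1 the m distinct m-th roots of unity sum to 0, e.g. 1 + exp(2*I*pi/3) + exp(-2*I*pi/3) = 0.)
Dimension check: dim(rho) = sum (mult * dim) = 3*1 + 1*1 + 0*1 + 0*1 + 1*1 + 1*1 = 6 = chi_rho(e) = 6.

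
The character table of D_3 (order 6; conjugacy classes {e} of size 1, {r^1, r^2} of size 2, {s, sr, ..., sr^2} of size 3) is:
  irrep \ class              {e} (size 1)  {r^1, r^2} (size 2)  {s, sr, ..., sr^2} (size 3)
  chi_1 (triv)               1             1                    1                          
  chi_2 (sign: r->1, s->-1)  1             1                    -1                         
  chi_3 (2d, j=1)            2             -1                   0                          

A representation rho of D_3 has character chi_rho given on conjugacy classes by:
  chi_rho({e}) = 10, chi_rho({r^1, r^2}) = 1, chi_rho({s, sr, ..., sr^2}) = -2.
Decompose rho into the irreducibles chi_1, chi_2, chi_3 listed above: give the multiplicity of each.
Multiplicities: chi_1: 1, chi_2: 3, chi_3: 3.

Proof sketch: Use <chi_rho, chi> = (1/|G|) sum_C |C| * chi_rho(C) * conj(chi(C)) with |G| = 6 for each irreducible chi in the table:
  <chi_rho, chi_1> = (1/6)[1*(10)*conj(1) + 2*(1)*conj(1) + 3*(-2)*conj(1)]
      = (1/6)[(10) + (2) + (-6)] = 6/6 = 1
  <chi_rho, chi_2> = (1/6)[1*(10)*conj(1) + 2*(1)*conj(1) + 3*(-2)*conj(-1)]
      = (1/6)[(10) + (2) + (6)] = 18/6 = 3
  <chi_rho, chi_3> = (1/6)[1*(10)*conj(2) + 2*(1)*conj(-1) + 3*(-2)*conj(0)]
      = (1/6)[(20) + (-2) + (0)] = 18/6 = 3
Dimension check: dim(rho) = sum (mult * dim) = 1*1 + 3*1 + 3*2 = 10 = chi_rho(e) = 10.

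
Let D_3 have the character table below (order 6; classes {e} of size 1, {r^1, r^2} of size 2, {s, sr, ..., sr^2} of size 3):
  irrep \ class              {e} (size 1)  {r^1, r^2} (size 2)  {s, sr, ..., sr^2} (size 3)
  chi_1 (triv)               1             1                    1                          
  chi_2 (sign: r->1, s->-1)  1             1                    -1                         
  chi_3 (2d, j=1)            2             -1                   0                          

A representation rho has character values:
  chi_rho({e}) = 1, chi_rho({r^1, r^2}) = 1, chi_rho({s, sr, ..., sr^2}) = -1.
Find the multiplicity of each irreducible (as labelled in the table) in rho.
Multiplicities: chi_1: 0, chi_2: 1, chi_3: 0.

Proof sketch: Use <chi_rho, chi> = (1/|G|) sum_C |C| * chi_rho(C) * conj(chi(C)) with |G| = 6 for each irreducible chi in the table:
  <chi_rho, chi_1> = (1/6)[1*(1)*conj(1) + 2*(1)*conj(1) + 3*(-1)*conj(1)]
      = (1/6)[(1) + (2) + (-3)] = 0/6 = 0
  <chi_rho, chi_2> = (1/6)[1*(1)*conj(1) + 2*(1)*conj(1) + 3*(-1)*conj(-1)]
      = (1/6)[(1) + (2) + (3)] = 6/6 = 1
  <chi_rho, chi_3> = (1/6)[1*(1)*conj(2) + 2*(1)*conj(-1) + 3*(-1)*conj(0)]
      = (1/6)[(2) + (-2) + (0)] = 0/6 = 0
Dimension check: dim(rho) = sum (mult * dim) = 0*1 + 1*1 + 0*2 = 1 = chi_rho(e) = 1.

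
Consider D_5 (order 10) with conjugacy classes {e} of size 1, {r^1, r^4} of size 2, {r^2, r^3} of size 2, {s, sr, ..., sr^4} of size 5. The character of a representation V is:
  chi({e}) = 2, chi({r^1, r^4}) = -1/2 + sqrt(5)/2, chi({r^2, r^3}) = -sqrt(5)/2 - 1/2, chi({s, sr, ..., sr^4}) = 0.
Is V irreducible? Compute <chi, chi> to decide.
Irreducible: <chi, chi> = 1.

Solution. <chi, chi> = (1/|G|) sum_C |C| * |chi(C)|^2 = (1/10)[1*|2|^2 + 2*|-1/2 + sqrt(5)/2|^2 + 2*|-sqrt(5)/2 - 1/2|^2 + 5*|0|^2]
  = (1/10)[(4) + (3 - sqrt(5)) + (sqrt(5) + 3) + (0)] = 10/10 = 1.
A character is irreducible iff <chi, chi> = 1, so this representation is irreducible.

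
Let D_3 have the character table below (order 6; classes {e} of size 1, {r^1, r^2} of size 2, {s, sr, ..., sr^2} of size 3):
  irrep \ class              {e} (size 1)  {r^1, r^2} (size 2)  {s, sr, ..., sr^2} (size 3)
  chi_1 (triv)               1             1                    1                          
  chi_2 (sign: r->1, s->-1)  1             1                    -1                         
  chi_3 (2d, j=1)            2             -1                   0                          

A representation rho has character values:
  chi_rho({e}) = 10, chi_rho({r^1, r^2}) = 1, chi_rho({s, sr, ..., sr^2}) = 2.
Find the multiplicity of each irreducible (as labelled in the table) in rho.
Multiplicities: chi_1: 3, chi_2: 1, chi_3: 3.

Reasoning: Use <chi_rho, chi> = (1/|G|) sum_C |C| * chi_rho(C) * conj(chi(C)) with |G| = 6 for each irreducible chi in the table:
  <chi_rho, chi_1> = (1/6)[1*(10)*conj(1) + 2*(1)*conj(1) + 3*(2)*conj(1)]
      = (1/6)[(10) + (2) + (6)] = 18/6 = 3
  <chi_rho, chi_2> = (1/6)[1*(10)*conj(1) + 2*(1)*conj(1) + 3*(2)*conj(-1)]
      = (1/6)[(10) + (2) + (-6)] = 6/6 = 1
  <chi_rho, chi_3> = (1/6)[1*(10)*conj(2) + 2*(1)*conj(-1) + 3*(2)*conj(0)]
      = (1/6)[(20) + (-2) + (0)] = 18/6 = 3
Dimension check: dim(rho) = sum (mult * dim) = 3*1 + 1*1 + 3*2 = 10 = chi_rho(e) = 10.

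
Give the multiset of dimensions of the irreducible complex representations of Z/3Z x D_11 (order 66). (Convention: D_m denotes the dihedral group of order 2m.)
Dimensions: 1, 1, 1, 1, 1, 1, 2, 2, 2, 2, 2, 2, 2, 2, 2, 2, 2, 2, 2, 2, 2

Argument: There are 21 irreducibles (= number of conjugacy classes). Their dimensions d_i satisfy sum d_i^2 = |G| = 66: 1 + 1 + 1 + 1 + 1 + 1 + 4 + 4 + 4 + 4 + 4 + 4 + 4 + 4 + 4 + 4 + 4 + 4 + 4 + 4 + 4 = 66. (For the product with Z/3Z: each of the 3 1-dim characters of Z/3Z tensors with each irrep of D_11, giving 3 copies of each D_11-dimension.)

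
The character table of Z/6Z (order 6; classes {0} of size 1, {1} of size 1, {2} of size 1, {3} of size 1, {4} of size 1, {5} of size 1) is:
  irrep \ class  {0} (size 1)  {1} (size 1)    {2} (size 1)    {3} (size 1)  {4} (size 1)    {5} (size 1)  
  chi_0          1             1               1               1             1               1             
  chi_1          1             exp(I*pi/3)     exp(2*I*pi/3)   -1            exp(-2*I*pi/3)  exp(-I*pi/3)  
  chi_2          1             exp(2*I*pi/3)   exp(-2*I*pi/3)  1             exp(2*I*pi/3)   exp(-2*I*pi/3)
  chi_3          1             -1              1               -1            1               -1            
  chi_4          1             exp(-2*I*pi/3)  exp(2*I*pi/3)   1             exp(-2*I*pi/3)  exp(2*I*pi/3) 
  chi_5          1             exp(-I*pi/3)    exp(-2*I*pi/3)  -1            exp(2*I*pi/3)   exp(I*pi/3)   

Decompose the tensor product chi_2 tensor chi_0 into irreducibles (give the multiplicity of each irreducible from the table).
chi_2 tensor chi_0 = chi_2 (all other irreducibles have multiplicity 0).

Working: The character of a tensor product is the pointwise product (chi_2 * chi_0)(C) = chi_2(C) * chi_0(C):
  {0}: (1)*(1), {1}: (exp(2*I*pi/3))*(1), {2}: (exp(-2*I*pi/3))*(1), {3}: (1)*(1), {4}: (exp(2*I*pi/3))*(1), {5}: (exp(-2*I*pi/3))*(1)
so (chi_2 * chi_0) takes values
  {0} -> 1, {1} -> exp(2*I*pi/3), {2} -> exp(-2*I*pi/3), {3} -> 1, {4} -> exp(2*I*pi/3), {5} -> exp(-2*I*pi/3).
Now take the inner product of this character with each irreducible chi from the table, <chi_2*chi_0, chi> = (1/6) sum_C |C| (chi_2*chi_0)(C) conj(chi(C)):
  <chi_2*chi_0, chi_0> = (1/6)[1*(1)*conj(1) + 1*(exp(2*I*pi/3))*conj(1) + 1*(exp(-2*I*pi/3))*conj(1) + 1*(1)*conj(1) + 1*(exp(2*I*pi/3))*conj(1) + 1*(exp(-2*I*pi/3))*conj(1)]
      = (1/6)[(1) + (exp(2*I*pi/3)) + (exp(-2*I*pi/3)) + (1) + (exp(2*I*pi/3)) + (exp(-2*I*pi/3))] = 0/6 = 0
  <chi_2*chi_0, chi_1> = (1/6)[1*(1)*conj(1) + 1*(exp(2*I*pi/3))*conj(exp(I*pi/3)) + 1*(exp(-2*I*pi/3))*conj(exp(2*I*pi/3)) + 1*(1)*conj(-1) + 1*(exp(2*I*pi/3))*conj(exp(-2*I*pi/3)) + 1*(exp(-2*I*pi/3))*conj(exp(-I*pi/3))]
      = (1/6)[(1) + (exp(I*pi/3)) + (exp(2*I*pi/3)) + (-1) + (exp(-2*I*pi/3)) + (exp(-I*pi/3))] = 0/6 = 0
  <chi_2*chi_0, chi_2> = (1/6)[1*(1)*conj(1) + 1*(exp(2*I*pi/3))*conj(exp(2*I*pi/3)) + 1*(exp(-2*I*pi/3))*conj(exp(-2*I*pi/3)) + 1*(1)*conj(1) + 1*(exp(2*I*pi/3))*conj(exp(2*I*pi/3)) + 1*(exp(-2*I*pi/3))*conj(exp(-2*I*pi/3))]
      = (1/6)[(1) + (1) + (1) + (1) + (1) + (1)] = 6/6 = 1
  <chi_2*chi_0, chi_3> = (1/6)[1*(1)*conj(1) + 1*(exp(2*I*pi/3))*conj(-1) + 1*(exp(-2*I*pi/3))*conj(1) + 1*(1)*conj(-1) + 1*(exp(2*I*pi/3))*conj(1) + 1*(exp(-2*I*pi/3))*conj(-1)]
      = (1/6)[(1) + (-exp(2*I*pi/3)) + (exp(-2*I*pi/3)) + (-1) + (exp(2*I*pi/3)) + (-exp(-2*I*pi/3))] = 0/6 = 0
  <chi_2*chi_0, chi_4> = (1/6)[1*(1)*conj(1) + 1*(exp(2*I*pi/3))*conj(exp(-2*I*pi/3)) + 1*(exp(-2*I*pi/3))*conj(exp(2*I*pi/3)) + 1*(1)*conj(1) + 1*(exp(2*I*pi/3))*conj(exp(-2*I*pi/3)) + 1*(exp(-2*I*pi/3))*conj(exp(2*I*pi/3))]
      = (1/6)[(1) + (exp(-2*I*pi/3)) + (exp(2*I*pi/3)) + (1) + (exp(-2*I*pi/3)) + (exp(2*I*pi/3))] = 0/6 = 0
  <chi_2*chi_0, chi_5> = (1/6)[1*(1)*conj(1) + 1*(exp(2*I*pi/3))*conj(exp(-I*pi/3)) + 1*(exp(-2*I*pi/3))*conj(exp(-2*I*pi/3)) + 1*(1)*conj(-1) + 1*(exp(2*I*pi/3))*conj(exp(2*I*pi/3)) + 1*(exp(-2*I*pi/3))*conj(exp(I*pi/3))]
      = (1/6)[(1) + (-1) + (1) + (-1) + (1) + (-1)] = 0/6 = 0
(Exp terms are combined using exp(i*s)*conj(exp(i*t)) = exp(i*(s-t)), and sums of them are collapsed using the identity that for every m > 1 the m distinct m-th roots of unity sum to 0, e.g. 1 + exp(2*I*pi/3) + exp(-2*I*pi/3) = 0.)
Hence the multiplicities are chi_2: 1. Dimension check: dim(chi_2)*dim(chi_0) = 1*1 = 1 and sum (mult * dim) = 1*1 = 1.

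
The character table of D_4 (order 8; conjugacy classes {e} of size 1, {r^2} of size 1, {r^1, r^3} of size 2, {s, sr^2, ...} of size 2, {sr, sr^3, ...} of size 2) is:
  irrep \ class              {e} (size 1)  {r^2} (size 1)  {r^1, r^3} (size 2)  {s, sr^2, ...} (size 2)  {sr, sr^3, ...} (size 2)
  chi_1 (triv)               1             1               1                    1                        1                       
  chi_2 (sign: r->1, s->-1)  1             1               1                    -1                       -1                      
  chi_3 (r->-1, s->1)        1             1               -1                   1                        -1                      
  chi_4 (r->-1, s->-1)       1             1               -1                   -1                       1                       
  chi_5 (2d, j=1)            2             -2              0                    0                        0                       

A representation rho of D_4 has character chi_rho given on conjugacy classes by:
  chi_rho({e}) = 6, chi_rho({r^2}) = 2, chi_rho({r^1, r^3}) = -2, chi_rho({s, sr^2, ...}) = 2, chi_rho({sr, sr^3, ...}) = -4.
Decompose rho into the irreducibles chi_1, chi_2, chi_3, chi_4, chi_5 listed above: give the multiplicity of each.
Multiplicities: chi_1: 0, chi_2: 1, chi_3: 3, chi_4: 0, chi_5: 1.

Derivation: Use <chi_rho, chi> = (1/|G|) sum_C |C| * chi_rho(C) * conj(chi(C)) with |G| = 8 for each irreducible chi in the table:
  <chi_rho, chi_1> = (1/8)[1*(6)*conj(1) + 1*(2)*conj(1) + 2*(-2)*conj(1) + 2*(2)*conj(1) + 2*(-4)*conj(1)]
      = (1/8)[(6) + (2) + (-4) + (4) + (-8)] = 0/8 = 0
  <chi_rho, chi_2> = (1/8)[1*(6)*conj(1) + 1*(2)*conj(1) + 2*(-2)*conj(1) + 2*(2)*conj(-1) + 2*(-4)*conj(-1)]
      = (1/8)[(6) + (2) + (-4) + (-4) + (8)] = 8/8 = 1
  <chi_rho, chi_3> = (1/8)[1*(6)*conj(1) + 1*(2)*conj(1) + 2*(-2)*conj(-1) + 2*(2)*conj(1) + 2*(-4)*conj(-1)]
      = (1/8)[(6) + (2) + (4) + (4) + (8)] = 24/8 = 3
  <chi_rho, chi_4> = (1/8)[1*(6)*conj(1) + 1*(2)*conj(1) + 2*(-2)*conj(-1) + 2*(2)*conj(-1) + 2*(-4)*conj(1)]
      = (1/8)[(6) + (2) + (4) + (-4) + (-8)] = 0/8 = 0
  <chi_rho, chi_5> = (1/8)[1*(6)*conj(2) + 1*(2)*conj(-2) + 2*(-2)*conj(0) + 2*(2)*conj(0) + 2*(-4)*conj(0)]
      = (1/8)[(12) + (-4) + (0) + (0) + (0)] = 8/8 = 1
Dimension check: dim(rho) = sum (mult * dim) = 0*1 + 1*1 + 3*1 + 0*1 + 1*2 = 6 = chi_rho(e) = 6.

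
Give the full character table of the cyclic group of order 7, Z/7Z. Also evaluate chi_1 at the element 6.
Character table of Z/7Z (irreps indexed chi_0,...,chi_6 with chi_k(m) = zeta_7^(k*m), zeta_7 = exp(2*pi*i/7)):
  irrep \ class  {0} (size 1)  {1} (size 1)    {2} (size 1)    {3} (size 1)    {4} (size 1)    {5} (size 1)    {6} (size 1)  
  chi_0          1             1               1               1               1               1               1             
  chi_1          1             exp(2*I*pi/7)   exp(4*I*pi/7)   exp(6*I*pi/7)   exp(-6*I*pi/7)  exp(-4*I*pi/7)  exp(-2*I*pi/7)
  chi_2          1             exp(4*I*pi/7)   exp(-6*I*pi/7)  exp(-2*I*pi/7)  exp(2*I*pi/7)   exp(6*I*pi/7)   exp(-4*I*pi/7)
  chi_3          1             exp(6*I*pi/7)   exp(-2*I*pi/7)  exp(4*I*pi/7)   exp(-4*I*pi/7)  exp(2*I*pi/7)   exp(-6*I*pi/7)
  chi_4          1             exp(-6*I*pi/7)  exp(2*I*pi/7)   exp(-4*I*pi/7)  exp(4*I*pi/7)   exp(-2*I*pi/7)  exp(6*I*pi/7) 
  chi_5          1             exp(-4*I*pi/7)  exp(6*I*pi/7)   exp(2*I*pi/7)   exp(-2*I*pi/7)  exp(-6*I*pi/7)  exp(4*I*pi/7) 
  chi_6          1             exp(-2*I*pi/7)  exp(-4*I*pi/7)  exp(-6*I*pi/7)  exp(6*I*pi/7)   exp(4*I*pi/7)   exp(2*I*pi/7) 

Spot check: chi_1(6) = zeta_7^(1*6) = zeta_7^6 = exp(-2*I*pi/7).

Justification: Z/7Z is abelian, so all 7 irreducible complex representations are 1-dimensional. They are given by chi_k(m) = zeta_7^(k*m) for k = 0,...,6. Row orthogonality: sum_m chi_k(m) conj(chi_l(m)) = 7 * [k = l].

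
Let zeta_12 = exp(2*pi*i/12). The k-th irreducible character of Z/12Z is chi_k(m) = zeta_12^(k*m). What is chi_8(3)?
chi_8(3) = zeta_12^24 = 1

Reasoning: chi_8(3) = zeta_12^(8*3) = zeta_12^24. Since zeta_12^12 = 1, this equals zeta_12^0 = exp(2*pi*i*0/12) = 1.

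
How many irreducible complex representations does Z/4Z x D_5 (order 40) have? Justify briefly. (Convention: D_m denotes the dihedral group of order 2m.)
16

Explanation: The number of irreducible complex representations of a finite group equals its number of conjugacy classes. For a direct product, #classes(G x H) = #classes(G) * #classes(H). Z/4Z has 4 classes (abelian), D_5 has 4 classes, so 4 * 4 = 16, so Z/4Z x D_5 (order 40) has exactly 16 irreducible complex representations.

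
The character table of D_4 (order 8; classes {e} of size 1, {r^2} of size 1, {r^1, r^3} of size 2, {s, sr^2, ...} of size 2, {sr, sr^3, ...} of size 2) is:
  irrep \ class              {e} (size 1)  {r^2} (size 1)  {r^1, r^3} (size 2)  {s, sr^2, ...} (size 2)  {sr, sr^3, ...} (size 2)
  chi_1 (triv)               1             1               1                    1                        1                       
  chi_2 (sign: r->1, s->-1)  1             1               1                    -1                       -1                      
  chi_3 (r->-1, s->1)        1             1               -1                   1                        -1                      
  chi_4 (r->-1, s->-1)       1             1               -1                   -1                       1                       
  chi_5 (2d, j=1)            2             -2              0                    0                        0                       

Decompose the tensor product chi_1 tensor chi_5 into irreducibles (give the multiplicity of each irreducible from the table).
chi_1 tensor chi_5 = chi_5 (all other irreducibles have multiplicity 0).

Reasoning: The character of a tensor product is the pointwise product (chi_1 * chi_5)(C) = chi_1(C) * chi_5(C):
  {e}: (1)*(2), {r^2}: (1)*(-2), {r^1, r^3}: (1)*(0), {s, sr^2, ...}: (1)*(0), {sr, sr^3, ...}: (1)*(0)
so (chi_1 * chi_5) takes values
  {e} -> 2, {r^2} -> -2, {r^1, r^3} -> 0, {s, sr^2, ...} -> 0, {sr, sr^3, ...} -> 0.
Now take the inner product of this character with each irreducible chi from the table, <chi_1*chi_5, chi> = (1/8) sum_C |C| (chi_1*chi_5)(C) conj(chi(C)):
  <chi_1*chi_5, chi_1> = (1/8)[1*(2)*conj(1) + 1*(-2)*conj(1) + 2*(0)*conj(1) + 2*(0)*conj(1) + 2*(0)*conj(1)]
      = (1/8)[(2) + (-2) + (0) + (0) + (0)] = 0/8 = 0
  <chi_1*chi_5, chi_2> = (1/8)[1*(2)*conj(1) + 1*(-2)*conj(1) + 2*(0)*conj(1) + 2*(0)*conj(-1) + 2*(0)*conj(-1)]
      = (1/8)[(2) + (-2) + (0) + (0) + (0)] = 0/8 = 0
  <chi_1*chi_5, chi_3> = (1/8)[1*(2)*conj(1) + 1*(-2)*conj(1) + 2*(0)*conj(-1) + 2*(0)*conj(1) + 2*(0)*conj(-1)]
      = (1/8)[(2) + (-2) + (0) + (0) + (0)] = 0/8 = 0
  <chi_1*chi_5, chi_4> = (1/8)[1*(2)*conj(1) + 1*(-2)*conj(1) + 2*(0)*conj(-1) + 2*(0)*conj(-1) + 2*(0)*conj(1)]
      = (1/8)[(2) + (-2) + (0) + (0) + (0)] = 0/8 = 0
  <chi_1*chi_5, chi_5> = (1/8)[1*(2)*conj(2) + 1*(-2)*conj(-2) + 2*(0)*conj(0) + 2*(0)*conj(0) + 2*(0)*conj(0)]
      = (1/8)[(4) + (4) + (0) + (0) + (0)] = 8/8 = 1
Hence the multiplicities are chi_5: 1. Dimension check: dim(chi_1)*dim(chi_5) = 1*2 = 2 and sum (mult * dim) = 1*2 = 2.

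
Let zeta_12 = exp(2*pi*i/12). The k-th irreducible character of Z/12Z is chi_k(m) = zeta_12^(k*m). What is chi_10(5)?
chi_10(5) = zeta_12^50 = exp(I*pi/3)

chi_10(5) = zeta_12^(10*5) = zeta_12^50. Since zeta_12^12 = 1, this equals zeta_12^2 = exp(2*pi*i*2/12) = exp(I*pi/3).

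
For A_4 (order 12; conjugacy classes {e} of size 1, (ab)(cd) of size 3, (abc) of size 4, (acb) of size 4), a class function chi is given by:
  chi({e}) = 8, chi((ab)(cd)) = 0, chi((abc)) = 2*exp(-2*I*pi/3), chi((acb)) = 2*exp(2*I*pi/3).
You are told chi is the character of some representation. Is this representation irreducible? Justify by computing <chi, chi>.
Not irreducible (reducible): <chi, chi> = 8 > 1.

Reasoning: <chi, chi> = (1/|G|) sum_C |C| * |chi(C)|^2 = (1/12)[1*|8|^2 + 3*|0|^2 + 4*|2*exp(-2*I*pi/3)|^2 + 4*|2*exp(2*I*pi/3)|^2]
  = (1/12)[(64) + (0) + (16) + (16)] = 96/12 = 8.
(Exp terms are combined using exp(i*s)*conj(exp(i*t)) = exp(i*(s-t)), and sums of them are collapsed using the identity that for every m > 1 the m distinct m-th roots of unity sum to 0, e.g. 1 + exp(2*I*pi/3) + exp(-2*I*pi/3) = 0.)
A character is irreducible iff <chi, chi> = 1, so this representation is reducible.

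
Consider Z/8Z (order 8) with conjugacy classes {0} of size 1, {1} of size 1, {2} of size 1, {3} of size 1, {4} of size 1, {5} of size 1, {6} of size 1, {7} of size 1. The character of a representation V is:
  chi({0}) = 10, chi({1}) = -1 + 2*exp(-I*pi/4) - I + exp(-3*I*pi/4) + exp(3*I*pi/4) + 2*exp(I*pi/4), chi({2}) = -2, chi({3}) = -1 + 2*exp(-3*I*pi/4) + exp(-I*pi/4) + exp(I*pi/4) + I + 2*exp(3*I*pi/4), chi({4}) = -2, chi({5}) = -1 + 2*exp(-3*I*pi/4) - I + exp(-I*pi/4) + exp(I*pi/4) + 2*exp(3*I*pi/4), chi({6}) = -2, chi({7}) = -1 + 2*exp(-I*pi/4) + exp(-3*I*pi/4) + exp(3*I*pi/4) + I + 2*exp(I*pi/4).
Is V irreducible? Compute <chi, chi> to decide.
Not irreducible (reducible): <chi, chi> = 16 > 1.

Proof sketch: <chi, chi> = (1/|G|) sum_C |C| * |chi(C)|^2 = (1/8)[1*|10|^2 + 1*|-1 + 2*exp(-I*pi/4) - I + exp(-3*I*pi/4) + exp(3*I*pi/4) + 2*exp(I*pi/4)|^2 + 1*|-2|^2 + 1*|-1 + 2*exp(-3*I*pi/4) + exp(-I*pi/4) + exp(I*pi/4) + I + 2*exp(3*I*pi/4)|^2 + 1*|-2|^2 + 1*|-1 + 2*exp(-3*I*pi/4) - I + exp(-I*pi/4) + exp(I*pi/4) + 2*exp(3*I*pi/4)|^2 + 1*|-2|^2 + 1*|-1 + 2*exp(-I*pi/4) + exp(-3*I*pi/4) + exp(3*I*pi/4) + I + 2*exp(I*pi/4)|^2]
  = (1/8)[(100) + (4 - 4*exp(I*pi/4) - 2*exp(3*I*pi/4) - 2*exp(-3*I*pi/4) - 4*exp(-I*pi/4)) + (4) + (4 - 4*exp(3*I*pi/4) - 2*exp(I*pi/4) - 2*exp(-I*pi/4) - 4*exp(-3*I*pi/4)) + (4) + (4 - 4*exp(3*I*pi/4) - 2*exp(I*pi/4) - 2*exp(-I*pi/4) - 4*exp(-3*I*pi/4)) + (4) + (4 - 4*exp(I*pi/4) - 2*exp(3*I*pi/4) - 2*exp(-3*I*pi/4) - 4*exp(-I*pi/4))] = 128/8 = 16.
(Exp terms are combined using exp(i*s)*conj(exp(i*t)) = exp(i*(s-t)), and sums of them are collapsed using the identity that for every m > 1 the m distinct m-th roots of unity sum to 0, e.g. 1 + exp(2*I*pi/3) + exp(-2*I*pi/3) = 0.)
A character is irreducible iff <chi, chi> = 1, so this representation is reducible.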